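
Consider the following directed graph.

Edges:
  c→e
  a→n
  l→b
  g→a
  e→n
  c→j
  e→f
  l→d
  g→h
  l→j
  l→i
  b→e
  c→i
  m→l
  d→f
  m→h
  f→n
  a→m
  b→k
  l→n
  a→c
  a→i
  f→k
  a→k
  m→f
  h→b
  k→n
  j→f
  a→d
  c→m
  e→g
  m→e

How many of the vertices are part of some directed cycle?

8

A vertex is on a directed cycle iff it belongs to a strongly connected component of size ≥ 2 (or has a self-loop).
The vertices on cycles are {a, b, c, e, g, h, l, m} — 8 in total.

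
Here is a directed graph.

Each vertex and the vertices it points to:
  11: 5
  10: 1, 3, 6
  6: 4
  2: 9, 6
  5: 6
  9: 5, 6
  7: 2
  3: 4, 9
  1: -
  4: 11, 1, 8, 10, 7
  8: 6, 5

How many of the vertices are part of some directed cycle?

10

A vertex is on a directed cycle iff it belongs to a strongly connected component of size ≥ 2 (or has a self-loop).
The vertices on cycles are {2, 3, 4, 5, 6, 7, 8, 9, 10, 11} — 10 in total.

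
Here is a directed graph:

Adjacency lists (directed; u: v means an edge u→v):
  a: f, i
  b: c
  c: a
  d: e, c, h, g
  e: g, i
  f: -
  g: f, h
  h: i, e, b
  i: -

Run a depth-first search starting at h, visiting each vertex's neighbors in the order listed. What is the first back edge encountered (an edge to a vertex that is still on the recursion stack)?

g→h

DFS from h (visiting each vertex's neighbors in the order listed); mark gray on enter, black on exit:
h gray
  i gray
  i black
  e gray
    g gray
      f gray
      f black
      g→h: h is gray → back edge
First back edge: g → h.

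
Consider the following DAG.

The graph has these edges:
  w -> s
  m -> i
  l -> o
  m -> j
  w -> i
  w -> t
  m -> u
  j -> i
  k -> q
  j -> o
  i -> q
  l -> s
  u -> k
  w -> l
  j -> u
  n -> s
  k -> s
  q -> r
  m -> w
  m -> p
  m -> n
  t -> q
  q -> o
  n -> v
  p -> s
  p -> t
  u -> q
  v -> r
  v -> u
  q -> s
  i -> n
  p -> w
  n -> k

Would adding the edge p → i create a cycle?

Adding p→i creates a cycle iff i can already reach p.
Explore from i: no path reaches p. The graph stays acyclic.

No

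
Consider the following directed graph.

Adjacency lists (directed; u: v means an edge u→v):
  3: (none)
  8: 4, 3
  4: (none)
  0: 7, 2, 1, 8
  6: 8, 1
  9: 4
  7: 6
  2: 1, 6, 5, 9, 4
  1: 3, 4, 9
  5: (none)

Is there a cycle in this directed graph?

No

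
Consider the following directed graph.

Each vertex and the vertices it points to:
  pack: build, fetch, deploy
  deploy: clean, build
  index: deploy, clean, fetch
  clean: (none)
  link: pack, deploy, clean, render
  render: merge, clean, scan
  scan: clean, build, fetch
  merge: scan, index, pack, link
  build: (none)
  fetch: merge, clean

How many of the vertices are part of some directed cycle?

7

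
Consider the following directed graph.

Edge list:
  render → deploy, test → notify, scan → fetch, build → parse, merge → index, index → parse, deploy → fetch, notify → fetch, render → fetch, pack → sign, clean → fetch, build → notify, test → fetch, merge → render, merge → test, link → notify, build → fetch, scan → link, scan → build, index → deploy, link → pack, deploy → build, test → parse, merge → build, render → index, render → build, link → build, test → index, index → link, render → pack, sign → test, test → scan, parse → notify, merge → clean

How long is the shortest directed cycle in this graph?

5

For each vertex v, BFS finds the shortest path from v back to v.
The shortest such closed walk is index → link → pack → sign → test → index, length 5.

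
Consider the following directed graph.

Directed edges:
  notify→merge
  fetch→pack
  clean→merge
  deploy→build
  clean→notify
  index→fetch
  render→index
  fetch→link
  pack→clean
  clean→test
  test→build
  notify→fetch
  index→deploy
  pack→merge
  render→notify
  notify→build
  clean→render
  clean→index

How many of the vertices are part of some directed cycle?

6

A vertex is on a directed cycle iff it belongs to a strongly connected component of size ≥ 2 (or has a self-loop).
The vertices on cycles are {pack, clean, fetch, index, notify, render} — 6 in total.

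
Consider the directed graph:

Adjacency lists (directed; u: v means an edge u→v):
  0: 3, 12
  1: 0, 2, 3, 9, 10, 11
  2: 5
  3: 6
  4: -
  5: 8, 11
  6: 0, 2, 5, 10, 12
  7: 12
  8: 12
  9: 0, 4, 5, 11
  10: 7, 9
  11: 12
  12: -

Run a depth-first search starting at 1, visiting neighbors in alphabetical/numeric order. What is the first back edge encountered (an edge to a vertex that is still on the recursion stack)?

6→0

DFS from 1 (visiting neighbors in alphabetical/numeric order); mark gray on enter, black on exit:
1 gray
  0 gray
    3 gray
      6 gray
        6→0: 0 is gray → back edge
First back edge: 6 → 0.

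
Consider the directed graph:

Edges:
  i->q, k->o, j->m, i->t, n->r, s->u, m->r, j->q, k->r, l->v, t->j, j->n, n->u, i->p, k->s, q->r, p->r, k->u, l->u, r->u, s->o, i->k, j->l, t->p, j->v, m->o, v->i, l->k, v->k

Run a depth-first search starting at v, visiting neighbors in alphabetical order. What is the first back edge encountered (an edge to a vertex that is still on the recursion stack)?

l->v

DFS from v (visiting neighbors in alphabetical order); mark gray on enter, black on exit:
v gray
  i gray
    k gray
      o gray
      o black
      r gray
        u gray
        u black
      r black
      s gray
        s→o: o black — skip
        s→u: u black — skip
      s black
      k→u: u black — skip
    k black
    p gray
      p→r: r black — skip
    p black
    q gray
      q→r: r black — skip
    q black
    t gray
      j gray
        l gray
          l→k: k black — skip
          l→u: u black — skip
          l→v: v is gray → back edge
First back edge: l → v.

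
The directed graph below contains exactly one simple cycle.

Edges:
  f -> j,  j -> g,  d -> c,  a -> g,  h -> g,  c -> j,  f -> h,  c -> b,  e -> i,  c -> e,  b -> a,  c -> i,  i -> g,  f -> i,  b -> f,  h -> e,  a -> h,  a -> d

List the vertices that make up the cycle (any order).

a, b, c, d

DFS with gray/black marking from b:
b gray
  a gray
    g gray
    g black
    h gray
      e gray
        i gray
          i→g: g black — skip
        i black
      e black
      h→g: g black — skip
    h black
    d gray
      c gray
        c→b: b is gray → back edge
Back edge closes the cycle b → a → d → c → b; its vertices are {a, b, c, d}.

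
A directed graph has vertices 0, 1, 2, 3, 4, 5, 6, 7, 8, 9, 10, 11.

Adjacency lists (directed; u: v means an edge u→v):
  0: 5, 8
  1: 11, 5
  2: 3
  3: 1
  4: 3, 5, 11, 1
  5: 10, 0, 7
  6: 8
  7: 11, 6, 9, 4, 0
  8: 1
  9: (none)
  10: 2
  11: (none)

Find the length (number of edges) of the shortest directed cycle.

2

For each vertex v, BFS finds the shortest path from v back to v.
The shortest such closed walk is 0 → 5 → 0, length 2.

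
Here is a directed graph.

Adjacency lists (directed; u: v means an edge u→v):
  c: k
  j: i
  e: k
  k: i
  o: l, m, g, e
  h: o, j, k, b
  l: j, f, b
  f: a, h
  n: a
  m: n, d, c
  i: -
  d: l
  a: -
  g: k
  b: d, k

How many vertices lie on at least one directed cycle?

7

A vertex is on a directed cycle iff it belongs to a strongly connected component of size ≥ 2 (or has a self-loop).
The vertices on cycles are {b, d, f, h, l, m, o} — 7 in total.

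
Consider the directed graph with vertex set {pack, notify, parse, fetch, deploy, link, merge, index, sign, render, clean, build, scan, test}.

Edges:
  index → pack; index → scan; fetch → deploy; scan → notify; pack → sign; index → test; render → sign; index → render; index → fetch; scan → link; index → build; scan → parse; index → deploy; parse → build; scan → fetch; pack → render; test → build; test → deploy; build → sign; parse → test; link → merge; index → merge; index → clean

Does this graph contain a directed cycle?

No

DFS with white/gray/black marking, starting from render:
render gray
  sign gray
  sign black
render black
pack gray
  pack→render: render black — skip
  pack→sign: sign black — skip
pack black
notify gray
notify black
parse gray
  test gray
    deploy gray
    deploy black
    build gray
      build→sign: sign black — skip
    build black
  test black
  parse→build: build black — skip
parse black
fetch gray
  fetch→deploy: deploy black — skip
fetch black
link gray
  merge gray
  merge black
link black
index gray
  scan gray
    scan→link: link black — skip
    scan→parse: parse black — skip
    scan→notify: notify black — skip
    scan→fetch: fetch black — skip
  scan black
  index→pack: pack black — skip
  index→fetch: fetch black — skip
  index→build: build black — skip
  index→merge: merge black — skip
  index→test: test black — skip
  index→deploy: deploy black — skip
  clean gray
  clean black
  index→render: render black — skip
index black
Every edge goes to a white or black vertex — no back edge, so the graph is acyclic.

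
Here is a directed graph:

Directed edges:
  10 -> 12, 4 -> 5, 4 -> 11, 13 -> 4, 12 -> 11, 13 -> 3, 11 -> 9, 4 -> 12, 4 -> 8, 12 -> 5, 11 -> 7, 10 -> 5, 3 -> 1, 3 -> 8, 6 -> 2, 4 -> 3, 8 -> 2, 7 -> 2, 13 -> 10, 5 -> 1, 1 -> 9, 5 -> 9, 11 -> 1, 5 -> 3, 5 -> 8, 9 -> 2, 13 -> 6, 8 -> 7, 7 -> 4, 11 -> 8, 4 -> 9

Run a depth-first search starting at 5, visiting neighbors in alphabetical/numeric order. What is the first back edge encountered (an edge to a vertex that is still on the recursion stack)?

4->3

DFS from 5 (visiting neighbors in alphabetical/numeric order); mark gray on enter, black on exit:
5 gray
  1 gray
    9 gray
      2 gray
      2 black
    9 black
  1 black
  3 gray
    3→1: 1 black — skip
    8 gray
      8→2: 2 black — skip
      7 gray
        7→2: 2 black — skip
        4 gray
          4→3: 3 is gray → back edge
First back edge: 4 → 3.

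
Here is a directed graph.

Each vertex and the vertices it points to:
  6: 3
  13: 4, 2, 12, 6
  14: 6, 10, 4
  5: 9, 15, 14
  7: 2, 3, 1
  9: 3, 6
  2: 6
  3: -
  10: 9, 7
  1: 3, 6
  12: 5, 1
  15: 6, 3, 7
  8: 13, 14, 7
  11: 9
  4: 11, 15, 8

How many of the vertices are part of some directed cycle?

A vertex is on a directed cycle iff it belongs to a strongly connected component of size ≥ 2 (or has a self-loop).
The vertices on cycles are {4, 5, 8, 12, 13, 14} — 6 in total.

6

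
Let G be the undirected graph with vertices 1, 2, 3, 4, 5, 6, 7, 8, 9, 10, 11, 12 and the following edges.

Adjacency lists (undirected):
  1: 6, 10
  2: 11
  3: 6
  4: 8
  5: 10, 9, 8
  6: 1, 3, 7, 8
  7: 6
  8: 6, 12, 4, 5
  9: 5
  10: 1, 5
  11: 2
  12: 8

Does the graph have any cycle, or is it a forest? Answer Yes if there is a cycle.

Yes

DFS, tracking each vertex's parent; an edge to a visited non-parent vertex closes a cycle.
Start from 5:
visit 5 (parent –)
  visit 10 (parent 5)
    visit 1 (parent 10)
      visit 6 (parent 1)
        6–1: parent, skip
        visit 3 (parent 6)
          3–6: parent, skip
        visit 7 (parent 6)
          7–6: parent, skip
        visit 8 (parent 6)
          8–6: parent, skip
          visit 12 (parent 8)
            12–8: parent, skip
          visit 4 (parent 8)
            4–8: parent, skip
          8–5: 5 visited and ≠ parent → cycle
Cycle: 5 – 10 – 1 – 6 – 8 – 5.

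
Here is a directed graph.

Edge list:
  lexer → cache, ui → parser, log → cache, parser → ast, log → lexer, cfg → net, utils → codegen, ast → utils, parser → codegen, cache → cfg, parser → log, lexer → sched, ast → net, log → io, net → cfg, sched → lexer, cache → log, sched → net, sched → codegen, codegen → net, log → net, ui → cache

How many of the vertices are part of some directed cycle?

6

A vertex is on a directed cycle iff it belongs to a strongly connected component of size ≥ 2 (or has a self-loop).
The vertices on cycles are {cfg, log, net, cache, lexer, sched} — 6 in total.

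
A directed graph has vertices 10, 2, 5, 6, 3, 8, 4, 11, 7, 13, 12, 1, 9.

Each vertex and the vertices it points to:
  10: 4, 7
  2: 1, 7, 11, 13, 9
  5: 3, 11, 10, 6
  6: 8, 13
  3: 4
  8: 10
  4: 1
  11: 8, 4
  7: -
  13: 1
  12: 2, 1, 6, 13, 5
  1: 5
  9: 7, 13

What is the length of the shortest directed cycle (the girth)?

For each vertex v, BFS finds the shortest path from v back to v.
The shortest such closed walk is 5 → 6 → 13 → 1 → 5, length 4.

4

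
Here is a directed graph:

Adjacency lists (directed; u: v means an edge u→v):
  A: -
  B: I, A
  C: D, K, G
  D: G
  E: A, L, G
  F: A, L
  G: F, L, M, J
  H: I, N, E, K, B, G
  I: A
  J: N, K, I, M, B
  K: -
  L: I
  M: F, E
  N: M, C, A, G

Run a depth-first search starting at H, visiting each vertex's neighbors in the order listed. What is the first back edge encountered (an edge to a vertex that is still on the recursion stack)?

DFS from H (visiting each vertex's neighbors in the order listed); mark gray on enter, black on exit:
H gray
  I gray
    A gray
    A black
  I black
  N gray
    M gray
      F gray
        F→A: A black — skip
        L gray
          L→I: I black — skip
        L black
      F black
      E gray
        E→A: A black — skip
        E→L: L black — skip
        G gray
          G→F: F black — skip
          G→L: L black — skip
          G→M: M is gray → back edge
First back edge: G → M.

G→M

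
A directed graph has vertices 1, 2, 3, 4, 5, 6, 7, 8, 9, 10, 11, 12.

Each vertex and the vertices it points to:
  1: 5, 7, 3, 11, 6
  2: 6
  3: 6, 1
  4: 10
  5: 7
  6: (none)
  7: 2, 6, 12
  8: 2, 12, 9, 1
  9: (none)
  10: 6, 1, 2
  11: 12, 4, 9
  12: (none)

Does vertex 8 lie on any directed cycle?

No

8 lies on a cycle iff there is a path from 8 back to itself.
Exploring from 8, it never reaches itself; equivalently, its strongly connected component is a singleton.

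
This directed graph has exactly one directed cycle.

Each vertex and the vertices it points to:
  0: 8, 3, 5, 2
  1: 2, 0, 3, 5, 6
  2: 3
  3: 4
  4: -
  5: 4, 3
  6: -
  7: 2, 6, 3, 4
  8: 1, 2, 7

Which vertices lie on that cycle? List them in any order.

0, 1, 8

DFS with gray/black marking from 0:
0 gray
  8 gray
    1 gray
      2 gray
        3 gray
          4 gray
          4 black
        3 black
      2 black
      1→0: 0 is gray → back edge
Back edge closes the cycle 0 → 8 → 1 → 0; its vertices are {0, 1, 8}.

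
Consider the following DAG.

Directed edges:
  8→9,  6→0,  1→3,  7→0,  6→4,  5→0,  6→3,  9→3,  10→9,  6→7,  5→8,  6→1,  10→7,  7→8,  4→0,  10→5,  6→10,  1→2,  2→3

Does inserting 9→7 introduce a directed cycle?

Adding 9→7 creates a cycle iff 7 can already reach 9.
Path from 7: 7 → 8 → 9.
So 7 → … → 9 → 7 is a cycle.

Yes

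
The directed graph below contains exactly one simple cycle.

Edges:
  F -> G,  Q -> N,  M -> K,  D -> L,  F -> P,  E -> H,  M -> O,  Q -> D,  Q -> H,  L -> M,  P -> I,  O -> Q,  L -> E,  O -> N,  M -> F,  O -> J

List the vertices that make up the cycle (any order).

DFS with gray/black marking from M:
M gray
  K gray
  K black
  O gray
    Q gray
      H gray
      H black
      D gray
        L gray
          L→M: M is gray → back edge
Back edge closes the cycle M → O → Q → D → L → M; its vertices are {D, L, M, O, Q}.

D, L, M, O, Q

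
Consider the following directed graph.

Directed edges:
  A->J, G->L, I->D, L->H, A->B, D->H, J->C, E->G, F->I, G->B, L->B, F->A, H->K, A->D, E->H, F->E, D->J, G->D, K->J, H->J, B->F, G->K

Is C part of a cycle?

C lies on a cycle iff there is a path from C back to itself.
Exploring from C, it never reaches itself; equivalently, its strongly connected component is a singleton.

No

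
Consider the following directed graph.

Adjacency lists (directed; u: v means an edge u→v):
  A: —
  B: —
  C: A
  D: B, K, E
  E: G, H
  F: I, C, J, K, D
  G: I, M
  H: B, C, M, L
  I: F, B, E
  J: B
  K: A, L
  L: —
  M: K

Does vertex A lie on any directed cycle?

A lies on a cycle iff there is a path from A back to itself.
Exploring from A, it never reaches itself; equivalently, its strongly connected component is a singleton.

No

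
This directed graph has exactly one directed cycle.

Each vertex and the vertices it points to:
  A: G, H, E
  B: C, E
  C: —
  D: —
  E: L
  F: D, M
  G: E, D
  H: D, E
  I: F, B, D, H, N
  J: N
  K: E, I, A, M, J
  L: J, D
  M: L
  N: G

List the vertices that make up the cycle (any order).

E, G, J, L, N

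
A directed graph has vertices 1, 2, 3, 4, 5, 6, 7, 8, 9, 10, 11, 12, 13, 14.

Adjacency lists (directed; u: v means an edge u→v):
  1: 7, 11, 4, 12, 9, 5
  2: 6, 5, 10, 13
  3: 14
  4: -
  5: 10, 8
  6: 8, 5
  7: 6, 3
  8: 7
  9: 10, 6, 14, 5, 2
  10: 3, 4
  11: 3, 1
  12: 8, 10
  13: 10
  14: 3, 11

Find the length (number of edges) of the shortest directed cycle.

2

For each vertex v, BFS finds the shortest path from v back to v.
The shortest such closed walk is 1 → 11 → 1, length 2.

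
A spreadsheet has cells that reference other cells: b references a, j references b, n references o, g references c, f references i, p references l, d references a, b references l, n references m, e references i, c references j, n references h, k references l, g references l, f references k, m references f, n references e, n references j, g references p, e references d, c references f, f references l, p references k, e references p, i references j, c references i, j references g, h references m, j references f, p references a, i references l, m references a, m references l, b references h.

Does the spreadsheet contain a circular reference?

DFS with white/gray/black marking, starting from l:
l gray
l black
a gray
a black
b gray
  b→l: l black — skip
  h gray
    m gray
      m→l: l black — skip
      f gray
        i gray
          i→l: l black — skip
          j gray
            j→b: b is gray → back edge
Back edge found, so a cycle exists: b → h → m → f → i → j → b.

Yes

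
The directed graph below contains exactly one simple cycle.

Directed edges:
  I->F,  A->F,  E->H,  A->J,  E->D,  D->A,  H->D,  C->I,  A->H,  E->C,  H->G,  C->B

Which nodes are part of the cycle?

A, D, H

DFS with gray/black marking from H:
H gray
  G gray
  G black
  D gray
    A gray
      F gray
      F black
      J gray
      J black
      A→H: H is gray → back edge
Back edge closes the cycle H → D → A → H; its vertices are {A, D, H}.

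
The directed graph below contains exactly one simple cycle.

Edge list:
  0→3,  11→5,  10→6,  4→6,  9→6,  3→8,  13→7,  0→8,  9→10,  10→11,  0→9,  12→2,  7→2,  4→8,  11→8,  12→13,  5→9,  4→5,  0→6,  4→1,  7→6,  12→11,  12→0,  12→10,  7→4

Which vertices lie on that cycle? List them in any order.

5, 9, 10, 11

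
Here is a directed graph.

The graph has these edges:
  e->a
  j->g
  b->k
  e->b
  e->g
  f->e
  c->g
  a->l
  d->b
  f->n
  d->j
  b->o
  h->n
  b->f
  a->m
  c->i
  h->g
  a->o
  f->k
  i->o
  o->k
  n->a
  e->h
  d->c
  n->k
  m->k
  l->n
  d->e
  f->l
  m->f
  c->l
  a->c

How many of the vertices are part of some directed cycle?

9

A vertex is on a directed cycle iff it belongs to a strongly connected component of size ≥ 2 (or has a self-loop).
The vertices on cycles are {a, b, c, e, f, h, l, m, n} — 9 in total.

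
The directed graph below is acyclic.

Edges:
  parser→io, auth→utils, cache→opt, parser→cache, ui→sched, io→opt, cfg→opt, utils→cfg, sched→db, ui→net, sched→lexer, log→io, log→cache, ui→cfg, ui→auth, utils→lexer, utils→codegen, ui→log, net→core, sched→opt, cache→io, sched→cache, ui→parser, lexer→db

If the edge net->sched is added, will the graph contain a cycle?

No

Adding net→sched creates a cycle iff sched can already reach net.
Explore from sched: no path reaches net. The graph stays acyclic.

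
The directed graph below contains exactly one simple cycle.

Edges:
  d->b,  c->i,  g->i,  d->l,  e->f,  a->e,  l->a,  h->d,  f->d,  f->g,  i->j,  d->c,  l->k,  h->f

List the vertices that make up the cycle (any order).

a, d, e, f, l

DFS with gray/black marking from f:
f gray
  g gray
    i gray
      j gray
      j black
    i black
  g black
  d gray
    b gray
    b black
    c gray
      c→i: i black — skip
    c black
    l gray
      k gray
      k black
      a gray
        e gray
          e→f: f is gray → back edge
Back edge closes the cycle f → d → l → a → e → f; its vertices are {a, d, e, f, l}.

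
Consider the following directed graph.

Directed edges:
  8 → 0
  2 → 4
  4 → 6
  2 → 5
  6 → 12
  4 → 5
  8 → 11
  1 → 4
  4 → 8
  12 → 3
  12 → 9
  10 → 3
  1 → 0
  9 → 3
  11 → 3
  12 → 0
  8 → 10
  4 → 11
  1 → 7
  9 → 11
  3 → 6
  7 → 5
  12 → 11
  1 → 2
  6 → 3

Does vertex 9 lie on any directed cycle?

Yes

9 is on a cycle iff 9 can reach itself via ≥1 edge.
9 → 3 → 6 → 12 → 9 — yes.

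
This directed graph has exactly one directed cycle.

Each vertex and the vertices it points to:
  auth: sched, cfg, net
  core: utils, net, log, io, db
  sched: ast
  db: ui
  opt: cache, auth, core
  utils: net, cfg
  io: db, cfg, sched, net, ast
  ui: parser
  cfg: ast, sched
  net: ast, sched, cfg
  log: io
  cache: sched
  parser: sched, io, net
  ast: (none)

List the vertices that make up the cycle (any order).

DFS with gray/black marking from db:
db gray
  ui gray
    parser gray
      sched gray
        ast gray
        ast black
      sched black
      io gray
        io→db: db is gray → back edge
Back edge closes the cycle db → ui → parser → io → db; its vertices are {db, io, ui, parser}.

db, io, ui, parser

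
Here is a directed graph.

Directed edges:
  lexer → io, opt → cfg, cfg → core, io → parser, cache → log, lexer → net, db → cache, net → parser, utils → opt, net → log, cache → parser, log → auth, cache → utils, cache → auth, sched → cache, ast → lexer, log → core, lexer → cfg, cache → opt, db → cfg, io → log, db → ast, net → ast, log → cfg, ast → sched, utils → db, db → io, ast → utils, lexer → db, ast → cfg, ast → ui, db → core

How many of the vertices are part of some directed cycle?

7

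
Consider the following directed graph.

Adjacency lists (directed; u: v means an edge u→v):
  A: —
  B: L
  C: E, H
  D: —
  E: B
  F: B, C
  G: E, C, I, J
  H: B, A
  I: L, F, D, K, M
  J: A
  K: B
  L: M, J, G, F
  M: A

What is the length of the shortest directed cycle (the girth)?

3

For each vertex v, BFS finds the shortest path from v back to v.
The shortest such closed walk is L → G → I → L, length 3.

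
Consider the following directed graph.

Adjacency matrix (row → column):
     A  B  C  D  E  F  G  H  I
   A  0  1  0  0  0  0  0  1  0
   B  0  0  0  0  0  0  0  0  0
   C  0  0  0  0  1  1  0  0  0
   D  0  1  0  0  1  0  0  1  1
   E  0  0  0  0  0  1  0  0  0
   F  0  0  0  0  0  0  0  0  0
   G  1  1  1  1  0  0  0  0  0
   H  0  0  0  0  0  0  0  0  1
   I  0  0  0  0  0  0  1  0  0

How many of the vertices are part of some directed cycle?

A vertex is on a directed cycle iff it belongs to a strongly connected component of size ≥ 2 (or has a self-loop).
The vertices on cycles are {A, D, G, H, I} — 5 in total.

5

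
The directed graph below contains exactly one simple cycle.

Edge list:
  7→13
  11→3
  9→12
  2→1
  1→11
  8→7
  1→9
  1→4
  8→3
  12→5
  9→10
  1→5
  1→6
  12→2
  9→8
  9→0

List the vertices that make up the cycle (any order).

DFS with gray/black marking from 1:
1 gray
  6 gray
  6 black
  11 gray
    3 gray
    3 black
  11 black
  5 gray
  5 black
  4 gray
  4 black
  9 gray
    8 gray
      7 gray
        13 gray
        13 black
      7 black
      8→3: 3 black — skip
    8 black
    12 gray
      2 gray
        2→1: 1 is gray → back edge
Back edge closes the cycle 1 → 9 → 12 → 2 → 1; its vertices are {1, 2, 9, 12}.

1, 2, 9, 12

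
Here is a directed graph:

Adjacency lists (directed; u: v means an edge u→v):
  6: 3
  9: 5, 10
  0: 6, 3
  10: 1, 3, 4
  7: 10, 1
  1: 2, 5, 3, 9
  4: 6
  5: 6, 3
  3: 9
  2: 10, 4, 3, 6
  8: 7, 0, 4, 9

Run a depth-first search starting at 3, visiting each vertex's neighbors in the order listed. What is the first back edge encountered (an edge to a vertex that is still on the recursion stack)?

DFS from 3 (visiting each vertex's neighbors in the order listed); mark gray on enter, black on exit:
3 gray
  9 gray
    5 gray
      6 gray
        6→3: 3 is gray → back edge
First back edge: 6 → 3.

6→3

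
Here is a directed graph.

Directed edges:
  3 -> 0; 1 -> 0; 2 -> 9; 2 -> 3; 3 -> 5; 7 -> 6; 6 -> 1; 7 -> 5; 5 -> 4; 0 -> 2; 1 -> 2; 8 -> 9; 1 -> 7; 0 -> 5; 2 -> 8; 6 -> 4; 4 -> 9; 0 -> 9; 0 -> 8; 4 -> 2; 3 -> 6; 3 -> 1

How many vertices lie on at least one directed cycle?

A vertex is on a directed cycle iff it belongs to a strongly connected component of size ≥ 2 (or has a self-loop).
The vertices on cycles are {0, 1, 2, 3, 4, 5, 6, 7} — 8 in total.

8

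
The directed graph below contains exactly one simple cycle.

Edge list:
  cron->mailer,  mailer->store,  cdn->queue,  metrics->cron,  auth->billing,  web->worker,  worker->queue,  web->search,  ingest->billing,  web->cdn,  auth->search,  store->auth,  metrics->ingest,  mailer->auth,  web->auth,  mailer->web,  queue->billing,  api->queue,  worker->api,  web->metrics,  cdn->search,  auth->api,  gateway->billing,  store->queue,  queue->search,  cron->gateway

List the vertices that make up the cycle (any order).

web, cron, mailer, metrics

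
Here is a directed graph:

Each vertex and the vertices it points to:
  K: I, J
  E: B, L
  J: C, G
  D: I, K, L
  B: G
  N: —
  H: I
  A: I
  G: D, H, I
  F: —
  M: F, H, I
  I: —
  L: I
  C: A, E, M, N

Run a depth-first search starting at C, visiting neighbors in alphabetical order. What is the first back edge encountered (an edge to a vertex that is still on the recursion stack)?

J->C

DFS from C (visiting neighbors in alphabetical order); mark gray on enter, black on exit:
C gray
  A gray
    I gray
    I black
  A black
  E gray
    B gray
      G gray
        D gray
          D→I: I black — skip
          K gray
            K→I: I black — skip
            J gray
              J→C: C is gray → back edge
First back edge: J → C.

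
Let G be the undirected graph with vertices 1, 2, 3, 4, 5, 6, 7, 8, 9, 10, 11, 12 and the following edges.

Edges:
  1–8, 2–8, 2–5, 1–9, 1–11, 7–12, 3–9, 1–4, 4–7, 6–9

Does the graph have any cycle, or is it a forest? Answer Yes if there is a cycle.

No

DFS, tracking each vertex's parent; an edge to a visited non-parent vertex closes a cycle.
Start from 2:
visit 2 (parent –)
  visit 8 (parent 2)
    visit 1 (parent 8)
      1–8: parent, skip
      visit 11 (parent 1)
        11–1: parent, skip
      visit 4 (parent 1)
        4–1: parent, skip
        visit 7 (parent 4)
          visit 12 (parent 7)
            12–7: parent, skip
          7–4: parent, skip
      visit 9 (parent 1)
        visit 6 (parent 9)
          6–9: parent, skip
        9–1: parent, skip
        visit 3 (parent 9)
          3–9: parent, skip
    8–2: parent, skip
  visit 5 (parent 2)
    5–2: parent, skip
visit 10 (parent –)
No non-parent visited neighbor found — the graph is a forest.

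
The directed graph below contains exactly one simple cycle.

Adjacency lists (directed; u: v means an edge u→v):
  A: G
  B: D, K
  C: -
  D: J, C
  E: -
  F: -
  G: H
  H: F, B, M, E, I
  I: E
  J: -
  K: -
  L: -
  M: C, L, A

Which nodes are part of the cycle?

A, G, H, M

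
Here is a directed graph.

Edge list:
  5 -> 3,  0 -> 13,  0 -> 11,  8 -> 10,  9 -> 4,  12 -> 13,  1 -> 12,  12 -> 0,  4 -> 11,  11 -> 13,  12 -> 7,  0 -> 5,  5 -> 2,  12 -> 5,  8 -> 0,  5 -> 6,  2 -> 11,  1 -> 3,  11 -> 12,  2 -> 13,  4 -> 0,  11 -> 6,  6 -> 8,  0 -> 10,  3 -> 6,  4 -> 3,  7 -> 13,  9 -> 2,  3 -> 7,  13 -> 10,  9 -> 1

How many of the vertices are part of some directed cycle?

A vertex is on a directed cycle iff it belongs to a strongly connected component of size ≥ 2 (or has a self-loop).
The vertices on cycles are {0, 2, 3, 5, 6, 8, 11, 12} — 8 in total.

8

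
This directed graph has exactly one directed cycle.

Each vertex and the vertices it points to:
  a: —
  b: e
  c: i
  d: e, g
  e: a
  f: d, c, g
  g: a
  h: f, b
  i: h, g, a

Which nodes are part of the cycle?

c, f, h, i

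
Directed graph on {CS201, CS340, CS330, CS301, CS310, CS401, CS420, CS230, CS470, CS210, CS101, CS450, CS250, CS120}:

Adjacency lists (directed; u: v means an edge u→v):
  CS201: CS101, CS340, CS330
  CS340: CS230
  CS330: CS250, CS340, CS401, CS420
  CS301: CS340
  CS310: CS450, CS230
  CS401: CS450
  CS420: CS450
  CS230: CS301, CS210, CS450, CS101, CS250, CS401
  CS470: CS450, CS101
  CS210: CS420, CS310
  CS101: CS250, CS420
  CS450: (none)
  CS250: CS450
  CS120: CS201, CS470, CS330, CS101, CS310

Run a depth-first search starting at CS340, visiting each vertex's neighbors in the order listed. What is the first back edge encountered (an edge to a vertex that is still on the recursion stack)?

DFS from CS340 (visiting each vertex's neighbors in the order listed); mark gray on enter, black on exit:
CS340 gray
  CS230 gray
    CS301 gray
      CS301→CS340: CS340 is gray → back edge
First back edge: CS301 → CS340.

CS301->CS340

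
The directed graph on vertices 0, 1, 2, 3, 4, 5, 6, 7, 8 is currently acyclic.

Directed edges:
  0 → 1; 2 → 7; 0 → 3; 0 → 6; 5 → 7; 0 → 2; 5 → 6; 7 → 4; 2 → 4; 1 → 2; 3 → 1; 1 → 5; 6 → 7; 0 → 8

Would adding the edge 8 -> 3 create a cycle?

No

Adding 8→3 creates a cycle iff 3 can already reach 8.
Explore from 3: no path reaches 8. The graph stays acyclic.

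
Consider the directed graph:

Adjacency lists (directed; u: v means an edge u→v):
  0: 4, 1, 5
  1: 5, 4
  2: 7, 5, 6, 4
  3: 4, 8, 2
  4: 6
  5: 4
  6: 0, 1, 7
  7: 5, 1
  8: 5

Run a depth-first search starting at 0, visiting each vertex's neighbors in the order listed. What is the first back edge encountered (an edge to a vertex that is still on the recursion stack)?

DFS from 0 (visiting each vertex's neighbors in the order listed); mark gray on enter, black on exit:
0 gray
  4 gray
    6 gray
      6→0: 0 is gray → back edge
First back edge: 6 → 0.

6->0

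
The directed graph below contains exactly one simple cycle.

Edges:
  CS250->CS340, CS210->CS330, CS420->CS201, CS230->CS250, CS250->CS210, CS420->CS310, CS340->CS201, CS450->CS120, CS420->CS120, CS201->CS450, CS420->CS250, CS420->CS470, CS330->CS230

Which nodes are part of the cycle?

DFS with gray/black marking from CS250:
CS250 gray
  CS210 gray
    CS330 gray
      CS230 gray
        CS230→CS250: CS250 is gray → back edge
Back edge closes the cycle CS250 → CS210 → CS330 → CS230 → CS250; its vertices are {CS210, CS230, CS250, CS330}.

CS210, CS230, CS250, CS330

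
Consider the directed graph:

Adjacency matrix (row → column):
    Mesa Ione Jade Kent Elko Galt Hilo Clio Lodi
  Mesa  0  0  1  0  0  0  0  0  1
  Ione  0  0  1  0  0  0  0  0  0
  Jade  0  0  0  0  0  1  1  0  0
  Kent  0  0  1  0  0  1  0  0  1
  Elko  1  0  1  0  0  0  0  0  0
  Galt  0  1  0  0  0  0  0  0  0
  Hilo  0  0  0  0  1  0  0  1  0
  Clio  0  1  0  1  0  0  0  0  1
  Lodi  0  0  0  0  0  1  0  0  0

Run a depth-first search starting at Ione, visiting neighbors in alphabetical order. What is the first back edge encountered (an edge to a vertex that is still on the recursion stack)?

Galt→Ione

DFS from Ione (visiting neighbors in alphabetical order); mark gray on enter, black on exit:
Ione gray
  Jade gray
    Galt gray
      Galt→Ione: Ione is gray → back edge
First back edge: Galt → Ione.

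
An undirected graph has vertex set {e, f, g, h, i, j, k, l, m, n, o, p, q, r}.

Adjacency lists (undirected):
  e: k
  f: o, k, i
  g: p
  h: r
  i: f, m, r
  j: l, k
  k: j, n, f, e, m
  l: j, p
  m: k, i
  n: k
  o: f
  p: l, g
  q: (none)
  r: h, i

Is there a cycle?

Yes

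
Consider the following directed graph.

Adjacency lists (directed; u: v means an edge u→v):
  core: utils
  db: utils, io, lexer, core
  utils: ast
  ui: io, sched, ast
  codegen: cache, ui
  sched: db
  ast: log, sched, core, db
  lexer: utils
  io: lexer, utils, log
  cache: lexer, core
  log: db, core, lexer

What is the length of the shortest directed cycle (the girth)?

For each vertex v, BFS finds the shortest path from v back to v.
The shortest such closed walk is ast → core → utils → ast, length 3.

3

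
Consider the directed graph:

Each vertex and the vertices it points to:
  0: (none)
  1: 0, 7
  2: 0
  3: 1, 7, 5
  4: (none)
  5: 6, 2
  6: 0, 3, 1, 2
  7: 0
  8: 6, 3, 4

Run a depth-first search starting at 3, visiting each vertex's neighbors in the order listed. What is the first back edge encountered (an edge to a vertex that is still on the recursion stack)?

6->3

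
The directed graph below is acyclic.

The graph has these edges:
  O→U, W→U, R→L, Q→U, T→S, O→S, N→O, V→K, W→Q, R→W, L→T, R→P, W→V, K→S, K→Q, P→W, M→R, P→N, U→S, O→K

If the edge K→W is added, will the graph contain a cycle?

Yes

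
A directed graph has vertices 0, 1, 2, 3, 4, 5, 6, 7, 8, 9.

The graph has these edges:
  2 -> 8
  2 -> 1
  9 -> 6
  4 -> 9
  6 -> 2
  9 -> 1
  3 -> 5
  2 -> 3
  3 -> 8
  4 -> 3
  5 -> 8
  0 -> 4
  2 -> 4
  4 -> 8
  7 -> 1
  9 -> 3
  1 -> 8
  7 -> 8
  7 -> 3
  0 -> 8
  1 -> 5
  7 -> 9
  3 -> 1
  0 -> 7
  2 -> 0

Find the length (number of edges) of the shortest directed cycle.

4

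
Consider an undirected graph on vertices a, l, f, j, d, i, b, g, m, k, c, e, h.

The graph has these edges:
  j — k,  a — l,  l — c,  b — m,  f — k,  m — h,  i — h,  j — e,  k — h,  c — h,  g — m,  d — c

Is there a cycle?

DFS, tracking each vertex's parent; an edge to a visited non-parent vertex closes a cycle.
Start from c:
visit c (parent –)
  visit l (parent c)
    visit a (parent l)
      a–l: parent, skip
    l–c: parent, skip
  visit d (parent c)
    d–c: parent, skip
  visit h (parent c)
    visit k (parent h)
      k–h: parent, skip
      visit j (parent k)
        visit e (parent j)
          e–j: parent, skip
        j–k: parent, skip
      visit f (parent k)
        f–k: parent, skip
    visit m (parent h)
      visit g (parent m)
        g–m: parent, skip
      m–h: parent, skip
      visit b (parent m)
        b–m: parent, skip
    visit i (parent h)
      i–h: parent, skip
    h–c: parent, skip
No non-parent visited neighbor found — the graph is a forest.

No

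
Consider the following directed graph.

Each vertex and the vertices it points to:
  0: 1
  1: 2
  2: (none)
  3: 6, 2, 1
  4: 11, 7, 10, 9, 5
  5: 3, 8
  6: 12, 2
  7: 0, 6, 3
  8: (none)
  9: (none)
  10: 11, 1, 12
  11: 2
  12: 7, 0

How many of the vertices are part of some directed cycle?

A vertex is on a directed cycle iff it belongs to a strongly connected component of size ≥ 2 (or has a self-loop).
The vertices on cycles are {3, 6, 7, 12} — 4 in total.

4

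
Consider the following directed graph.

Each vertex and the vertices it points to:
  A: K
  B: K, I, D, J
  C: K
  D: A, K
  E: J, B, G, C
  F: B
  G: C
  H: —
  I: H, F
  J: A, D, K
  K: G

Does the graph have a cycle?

Yes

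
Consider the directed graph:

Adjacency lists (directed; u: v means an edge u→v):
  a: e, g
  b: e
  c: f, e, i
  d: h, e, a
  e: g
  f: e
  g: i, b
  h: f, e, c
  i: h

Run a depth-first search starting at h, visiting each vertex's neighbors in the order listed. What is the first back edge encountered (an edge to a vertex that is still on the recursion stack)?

DFS from h (visiting each vertex's neighbors in the order listed); mark gray on enter, black on exit:
h gray
  f gray
    e gray
      g gray
        i gray
          i→h: h is gray → back edge
First back edge: i → h.

i->h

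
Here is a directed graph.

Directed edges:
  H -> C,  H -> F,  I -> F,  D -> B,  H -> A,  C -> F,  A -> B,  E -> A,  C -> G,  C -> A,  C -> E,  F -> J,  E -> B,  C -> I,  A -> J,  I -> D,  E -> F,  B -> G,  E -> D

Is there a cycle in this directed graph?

DFS with white/gray/black marking, starting from A:
A gray
  B gray
    G gray
    G black
  B black
  J gray
  J black
A black
C gray
  F gray
    F→J: J black — skip
  F black
  E gray
    D gray
      D→B: B black — skip
    D black
    E→A: A black — skip
    E→F: F black — skip
    E→B: B black — skip
  E black
  C→A: A black — skip
  I gray
    I→D: D black — skip
    I→F: F black — skip
  I black
  C→G: G black — skip
C black
H gray
  H→F: F black — skip
  H→A: A black — skip
  H→C: C black — skip
H black
Every edge goes to a white or black vertex — no back edge, so the graph is acyclic.

No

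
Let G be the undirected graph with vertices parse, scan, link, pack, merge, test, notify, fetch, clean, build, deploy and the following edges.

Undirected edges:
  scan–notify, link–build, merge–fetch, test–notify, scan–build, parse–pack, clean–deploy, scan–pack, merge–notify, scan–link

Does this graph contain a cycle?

DFS, tracking each vertex's parent; an edge to a visited non-parent vertex closes a cycle.
Start from merge:
visit merge (parent –)
  visit fetch (parent merge)
    fetch–merge: parent, skip
  visit notify (parent merge)
    visit test (parent notify)
      test–notify: parent, skip
    visit scan (parent notify)
      visit build (parent scan)
        visit link (parent build)
          link–build: parent, skip
          link–scan: scan visited and ≠ parent → cycle
Cycle: scan – build – link – scan.

Yes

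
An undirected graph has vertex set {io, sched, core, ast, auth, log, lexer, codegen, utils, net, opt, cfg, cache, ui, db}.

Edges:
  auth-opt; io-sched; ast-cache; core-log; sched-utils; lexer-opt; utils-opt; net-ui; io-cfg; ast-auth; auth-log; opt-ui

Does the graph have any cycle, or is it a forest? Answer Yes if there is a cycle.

No

DFS, tracking each vertex's parent; an edge to a visited non-parent vertex closes a cycle.
Start from auth:
visit auth (parent –)
  visit log (parent auth)
    log–auth: parent, skip
    visit core (parent log)
      core–log: parent, skip
  visit opt (parent auth)
    visit lexer (parent opt)
      lexer–opt: parent, skip
    visit ui (parent opt)
      visit net (parent ui)
        net–ui: parent, skip
      ui–opt: parent, skip
    visit utils (parent opt)
      visit sched (parent utils)
        sched–utils: parent, skip
        visit io (parent sched)
          visit cfg (parent io)
            cfg–io: parent, skip
          io–sched: parent, skip
      utils–opt: parent, skip
    opt–auth: parent, skip
  visit ast (parent auth)
    visit cache (parent ast)
      cache–ast: parent, skip
    ast–auth: parent, skip
visit codegen (parent –)
visit db (parent –)
No non-parent visited neighbor found — the graph is a forest.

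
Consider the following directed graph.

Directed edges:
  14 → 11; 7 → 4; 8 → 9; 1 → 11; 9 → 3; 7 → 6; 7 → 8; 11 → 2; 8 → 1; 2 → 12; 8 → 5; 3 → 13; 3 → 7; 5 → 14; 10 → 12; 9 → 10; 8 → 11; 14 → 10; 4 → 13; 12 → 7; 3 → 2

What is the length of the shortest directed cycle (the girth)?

For each vertex v, BFS finds the shortest path from v back to v.
The shortest such closed walk is 7 → 8 → 9 → 3 → 7, length 4.

4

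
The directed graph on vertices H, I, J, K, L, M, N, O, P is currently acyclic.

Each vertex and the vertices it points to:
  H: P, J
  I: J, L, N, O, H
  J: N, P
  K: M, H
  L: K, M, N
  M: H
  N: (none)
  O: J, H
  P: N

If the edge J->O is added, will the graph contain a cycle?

Adding J→O creates a cycle iff O can already reach J.
Path from O: O → J.
So O → … → J → O is a cycle.

Yes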